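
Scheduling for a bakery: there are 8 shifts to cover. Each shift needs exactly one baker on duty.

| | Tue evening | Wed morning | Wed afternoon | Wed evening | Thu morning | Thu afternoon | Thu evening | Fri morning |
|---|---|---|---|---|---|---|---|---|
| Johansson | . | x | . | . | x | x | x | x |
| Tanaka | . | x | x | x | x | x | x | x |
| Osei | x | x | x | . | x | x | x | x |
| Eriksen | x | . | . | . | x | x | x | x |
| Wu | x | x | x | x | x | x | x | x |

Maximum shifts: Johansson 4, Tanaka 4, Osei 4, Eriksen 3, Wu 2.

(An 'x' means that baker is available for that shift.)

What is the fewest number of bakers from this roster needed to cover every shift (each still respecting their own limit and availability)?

8 slots to fill and no one can take more than 4, so at least ⌈8/4⌉ = 2 bakers are needed.
Tanaka and Osei alone can cover everything: Tue evening→Osei, Wed morning→Tanaka, Wed afternoon→Tanaka, Wed evening→Tanaka, Thu morning→Tanaka, Thu afternoon→Osei, Thu evening→Osei, Fri morning→Osei.

2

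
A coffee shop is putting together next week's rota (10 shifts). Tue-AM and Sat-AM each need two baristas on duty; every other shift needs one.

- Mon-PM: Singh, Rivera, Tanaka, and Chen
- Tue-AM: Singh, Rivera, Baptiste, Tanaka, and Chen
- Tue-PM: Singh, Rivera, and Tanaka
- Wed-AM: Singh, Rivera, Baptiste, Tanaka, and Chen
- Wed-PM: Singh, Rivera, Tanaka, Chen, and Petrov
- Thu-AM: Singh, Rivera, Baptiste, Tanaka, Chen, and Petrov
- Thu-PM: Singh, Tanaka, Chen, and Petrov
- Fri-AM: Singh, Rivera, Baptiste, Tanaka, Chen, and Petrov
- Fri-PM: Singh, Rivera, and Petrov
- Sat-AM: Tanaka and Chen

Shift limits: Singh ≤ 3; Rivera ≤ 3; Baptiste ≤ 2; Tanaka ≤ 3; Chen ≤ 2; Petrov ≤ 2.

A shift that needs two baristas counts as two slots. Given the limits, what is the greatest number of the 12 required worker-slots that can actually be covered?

Total capacity across all baristas is 3+3+2+3+2+2 = 15, and 12 slots are needed, so at most 12 can be filled.
An assignment achieving 12: Mon-PM→Singh, Tue-AM→Rivera+Baptiste, Tue-PM→Singh, Wed-AM→Rivera, Wed-PM→Rivera, Thu-AM→Baptiste, Thu-PM→Tanaka, Fri-AM→Tanaka, Fri-PM→Singh, Sat-AM→Tanaka+Chen.
Loads: Singh 3/3, Rivera 3/3, Baptiste 2/2, Tanaka 3/3, Chen 1/2, Petrov 0/2.

12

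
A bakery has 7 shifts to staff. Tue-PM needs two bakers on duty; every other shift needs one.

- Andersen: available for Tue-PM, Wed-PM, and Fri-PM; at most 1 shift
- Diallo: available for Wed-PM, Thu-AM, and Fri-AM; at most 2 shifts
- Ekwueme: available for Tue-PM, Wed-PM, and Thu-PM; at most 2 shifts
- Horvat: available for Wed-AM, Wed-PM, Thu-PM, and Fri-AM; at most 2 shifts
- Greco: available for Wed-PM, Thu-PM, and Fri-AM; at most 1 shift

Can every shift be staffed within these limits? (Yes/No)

Total capacity is 8 and 8 slots are needed, so capacity alone doesn't rule it out.
Shifts {Tue-PM, Fri-PM} need 3 worker-slots in total, but the bakers available for any of those shifts (Andersen and Ekwueme) can supply at most 2 among them. So no valid schedule exists.

No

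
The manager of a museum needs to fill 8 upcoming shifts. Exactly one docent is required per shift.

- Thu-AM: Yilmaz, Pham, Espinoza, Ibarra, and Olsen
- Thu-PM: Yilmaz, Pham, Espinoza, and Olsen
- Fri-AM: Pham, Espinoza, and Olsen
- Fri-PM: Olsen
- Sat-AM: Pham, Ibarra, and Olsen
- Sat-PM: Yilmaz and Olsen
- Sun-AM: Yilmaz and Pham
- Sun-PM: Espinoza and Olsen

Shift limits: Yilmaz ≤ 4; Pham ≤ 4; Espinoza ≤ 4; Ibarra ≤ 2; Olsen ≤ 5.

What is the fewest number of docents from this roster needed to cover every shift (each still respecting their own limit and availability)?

2

8 slots to fill and no one can take more than 5, so at least ⌈8/5⌉ = 2 docents are needed.
Yilmaz and Olsen alone can cover everything: Thu-AM→Yilmaz, Thu-PM→Yilmaz, Fri-AM→Olsen, Fri-PM→Olsen, Sat-AM→Olsen, Sat-PM→Yilmaz, Sun-AM→Yilmaz, Sun-PM→Olsen.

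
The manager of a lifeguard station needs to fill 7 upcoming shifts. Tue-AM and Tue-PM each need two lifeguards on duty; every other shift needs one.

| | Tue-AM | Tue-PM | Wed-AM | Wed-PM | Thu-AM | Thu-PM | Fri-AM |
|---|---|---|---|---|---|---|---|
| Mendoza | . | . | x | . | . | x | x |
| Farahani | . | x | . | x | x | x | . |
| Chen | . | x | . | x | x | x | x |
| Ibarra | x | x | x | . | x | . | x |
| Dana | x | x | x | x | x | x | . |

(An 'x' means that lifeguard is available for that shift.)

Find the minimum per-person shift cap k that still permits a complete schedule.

2

With 5 lifeguards and 9 worker-slots to fill, someone must work at least ⌈9/5⌉ = 2 shifts, so k ≥ 2.
k = 2 works: Tue-AM→Ibarra+Dana, Tue-PM→Chen+Ibarra, Wed-AM→Mendoza, Wed-PM→Farahani, Thu-AM→Farahani, Thu-PM→Chen, Fri-AM→Mendoza.
Loads: Mendoza 2, Farahani 2, Chen 2, Ibarra 2, Dana 1 — all ≤ 2.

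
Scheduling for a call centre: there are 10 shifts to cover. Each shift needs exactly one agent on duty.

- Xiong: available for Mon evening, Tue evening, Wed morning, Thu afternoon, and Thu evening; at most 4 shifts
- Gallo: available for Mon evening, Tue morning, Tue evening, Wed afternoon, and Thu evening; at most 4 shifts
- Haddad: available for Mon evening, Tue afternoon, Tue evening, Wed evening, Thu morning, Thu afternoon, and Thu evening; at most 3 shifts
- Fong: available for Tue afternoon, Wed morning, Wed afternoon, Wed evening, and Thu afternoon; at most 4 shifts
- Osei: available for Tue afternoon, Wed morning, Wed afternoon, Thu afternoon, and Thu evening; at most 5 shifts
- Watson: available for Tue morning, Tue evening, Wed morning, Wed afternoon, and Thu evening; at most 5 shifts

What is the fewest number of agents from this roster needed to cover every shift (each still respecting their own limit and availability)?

3

10 slots to fill and no one can take more than 5, so at least ⌈10/5⌉ = 2 agents are needed.
No set of 2 agents can cover every shift (each such set leaves at least one shift with no one available or exceeds a cap).
Xiong, Gallo, and Haddad alone can cover everything: Mon evening→Xiong, Tue morning→Gallo, Tue afternoon→Haddad, Tue evening→Xiong, Wed morning→Xiong, Wed afternoon→Gallo, Wed evening→Haddad, Thu morning→Haddad, Thu afternoon→Xiong, Thu evening→Gallo.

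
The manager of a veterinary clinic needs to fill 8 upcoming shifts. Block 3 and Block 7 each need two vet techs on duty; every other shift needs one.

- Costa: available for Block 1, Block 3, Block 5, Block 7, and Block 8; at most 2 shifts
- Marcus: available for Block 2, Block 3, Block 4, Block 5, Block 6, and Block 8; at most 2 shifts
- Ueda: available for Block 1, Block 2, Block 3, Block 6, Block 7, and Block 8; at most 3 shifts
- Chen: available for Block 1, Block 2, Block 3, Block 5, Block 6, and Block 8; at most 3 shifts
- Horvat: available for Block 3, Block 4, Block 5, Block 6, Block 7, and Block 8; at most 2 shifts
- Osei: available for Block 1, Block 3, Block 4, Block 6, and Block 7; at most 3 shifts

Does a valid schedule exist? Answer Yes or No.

Yes

One valid schedule: Block 1→Costa, Block 2→Marcus, Block 3→Chen+Horvat, Block 4→Marcus, Block 5→Costa, Block 6→Ueda, Block 7→Ueda+Horvat, Block 8→Ueda.
Loads: Costa 2/2, Marcus 2/2, Ueda 3/3, Chen 1/3, Horvat 2/2, Osei 0/3 — all within limits.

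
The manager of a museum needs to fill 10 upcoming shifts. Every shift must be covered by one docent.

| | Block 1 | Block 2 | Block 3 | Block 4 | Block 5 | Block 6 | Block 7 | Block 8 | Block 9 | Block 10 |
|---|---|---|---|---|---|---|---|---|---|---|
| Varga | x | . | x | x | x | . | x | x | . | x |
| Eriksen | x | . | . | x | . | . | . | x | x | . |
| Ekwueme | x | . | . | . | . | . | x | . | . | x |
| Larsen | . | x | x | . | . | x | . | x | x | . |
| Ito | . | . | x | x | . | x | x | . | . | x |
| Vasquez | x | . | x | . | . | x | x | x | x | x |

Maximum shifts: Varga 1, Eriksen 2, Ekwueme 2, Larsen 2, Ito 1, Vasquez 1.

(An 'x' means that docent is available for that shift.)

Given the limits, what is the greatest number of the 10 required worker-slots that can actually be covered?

9

Total capacity across all docents is 1+2+2+2+1+1 = 9, and 10 slots are needed, so at most 9 can be filled.
An assignment achieving 9: Block 1→Ekwueme, Block 2→Larsen, Block 3→Ito, Block 4→Eriksen, Block 5→Varga, Block 6→Larsen, Block 7→Ekwueme, Block 8→Vasquez, Block 9→Eriksen.
Loads: Varga 1/1, Eriksen 2/2, Ekwueme 2/2, Larsen 2/2, Ito 1/1, Vasquez 1/1.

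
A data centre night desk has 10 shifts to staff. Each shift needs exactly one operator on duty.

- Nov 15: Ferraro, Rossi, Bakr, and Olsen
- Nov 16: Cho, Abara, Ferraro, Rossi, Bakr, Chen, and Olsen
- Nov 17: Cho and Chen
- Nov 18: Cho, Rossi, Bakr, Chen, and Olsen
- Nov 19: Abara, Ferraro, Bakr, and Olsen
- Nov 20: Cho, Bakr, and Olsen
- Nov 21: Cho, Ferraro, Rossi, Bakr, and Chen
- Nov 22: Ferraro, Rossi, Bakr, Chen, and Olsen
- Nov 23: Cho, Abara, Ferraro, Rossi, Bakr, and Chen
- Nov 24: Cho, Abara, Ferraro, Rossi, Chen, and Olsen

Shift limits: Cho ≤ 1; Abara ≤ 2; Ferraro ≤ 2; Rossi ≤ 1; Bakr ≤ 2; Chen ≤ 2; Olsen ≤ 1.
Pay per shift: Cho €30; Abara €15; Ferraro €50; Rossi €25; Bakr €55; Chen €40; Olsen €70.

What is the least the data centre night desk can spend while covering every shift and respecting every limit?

€375

Picking the cheapest available operator for each shift independently would cost €220, but that ignores the shift limits.
An optimal schedule: Nov 15→Ferraro, Nov 16→Chen, Nov 17→Cho, Nov 18→Rossi, Nov 19→Abara, Nov 20→Bakr, Nov 21→Ferraro, Nov 22→Bakr, Nov 23→Abara, Nov 24→Chen.
Total: 50 + 40 + 30 + 25 + 15 + 55 + 50 + 55 + 15 + 40 = €375.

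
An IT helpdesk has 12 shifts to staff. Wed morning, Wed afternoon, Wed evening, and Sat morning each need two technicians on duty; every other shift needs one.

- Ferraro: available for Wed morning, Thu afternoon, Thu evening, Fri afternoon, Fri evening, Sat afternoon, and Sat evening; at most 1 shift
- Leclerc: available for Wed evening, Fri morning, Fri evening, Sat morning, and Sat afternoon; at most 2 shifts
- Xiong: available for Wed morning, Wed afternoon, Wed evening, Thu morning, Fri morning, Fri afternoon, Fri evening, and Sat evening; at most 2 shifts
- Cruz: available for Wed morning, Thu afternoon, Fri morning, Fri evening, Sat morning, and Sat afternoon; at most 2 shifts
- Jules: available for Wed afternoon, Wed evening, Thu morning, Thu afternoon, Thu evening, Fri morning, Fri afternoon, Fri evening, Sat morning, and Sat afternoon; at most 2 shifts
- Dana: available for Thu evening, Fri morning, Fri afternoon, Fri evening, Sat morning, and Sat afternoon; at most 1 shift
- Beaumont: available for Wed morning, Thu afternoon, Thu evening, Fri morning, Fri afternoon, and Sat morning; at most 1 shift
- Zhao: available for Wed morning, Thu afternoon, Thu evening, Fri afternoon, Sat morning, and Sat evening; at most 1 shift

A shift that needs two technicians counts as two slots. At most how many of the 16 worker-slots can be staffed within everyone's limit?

12

Total capacity across all technicians is 1+2+2+2+2+1+1+1 = 12, and 16 slots are needed, so at most 12 can be filled.
An assignment achieving 12: Wed morning→Cruz+Beaumont, Wed afternoon→Xiong+Jules, Wed evening→Leclerc+Jules, Thu morning→Xiong, Thu afternoon→Cruz, Thu evening→Dana, Fri afternoon→Zhao, Sat afternoon→Leclerc, Sat evening→Ferraro.
Loads: Ferraro 1/1, Leclerc 2/2, Xiong 2/2, Cruz 2/2, Jules 2/2, Dana 1/1, Beaumont 1/1, Zhao 1/1.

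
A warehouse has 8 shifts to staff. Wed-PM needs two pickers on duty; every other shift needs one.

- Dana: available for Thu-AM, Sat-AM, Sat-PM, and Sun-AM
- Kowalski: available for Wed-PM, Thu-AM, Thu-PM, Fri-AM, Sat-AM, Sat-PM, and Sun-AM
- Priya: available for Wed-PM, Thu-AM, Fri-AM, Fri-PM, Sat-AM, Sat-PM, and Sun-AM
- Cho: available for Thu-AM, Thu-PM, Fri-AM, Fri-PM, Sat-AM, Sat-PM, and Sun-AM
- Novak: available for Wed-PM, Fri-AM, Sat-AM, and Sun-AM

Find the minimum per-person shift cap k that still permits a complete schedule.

2

With 5 pickers and 9 worker-slots to fill, someone must work at least ⌈9/5⌉ = 2 shifts, so k ≥ 2.
k = 2 works: Wed-PM→Kowalski+Priya, Thu-AM→Dana, Thu-PM→Kowalski, Fri-AM→Cho, Fri-PM→Priya, Sat-AM→Cho, Sat-PM→Dana, Sun-AM→Novak.
Loads: Dana 2, Kowalski 2, Priya 2, Cho 2, Novak 1 — all ≤ 2.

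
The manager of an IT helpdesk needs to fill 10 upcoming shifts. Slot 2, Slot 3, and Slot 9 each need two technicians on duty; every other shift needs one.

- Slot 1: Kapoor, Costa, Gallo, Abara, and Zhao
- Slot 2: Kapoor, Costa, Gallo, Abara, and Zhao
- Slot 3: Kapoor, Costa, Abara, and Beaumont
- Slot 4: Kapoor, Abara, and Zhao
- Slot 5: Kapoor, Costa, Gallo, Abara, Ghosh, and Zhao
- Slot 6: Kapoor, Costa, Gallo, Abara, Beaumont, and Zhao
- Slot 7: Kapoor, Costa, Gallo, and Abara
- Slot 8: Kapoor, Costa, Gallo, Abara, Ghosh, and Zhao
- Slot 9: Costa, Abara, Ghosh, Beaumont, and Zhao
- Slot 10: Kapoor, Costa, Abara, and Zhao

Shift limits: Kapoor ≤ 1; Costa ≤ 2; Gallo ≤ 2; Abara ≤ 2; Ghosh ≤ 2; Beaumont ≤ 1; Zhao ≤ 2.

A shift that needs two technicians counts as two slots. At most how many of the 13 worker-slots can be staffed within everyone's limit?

Total capacity across all technicians is 1+2+2+2+2+1+2 = 12, and 13 slots are needed, so at most 12 can be filled.
An assignment achieving 12: Slot 1→Gallo, Slot 2→Gallo+Zhao, Slot 3→Costa+Abara, Slot 4→Kapoor, Slot 5→Ghosh, Slot 6→Zhao, Slot 7→Costa, Slot 9→Ghosh+Beaumont, Slot 10→Abara.
Loads: Kapoor 1/1, Costa 2/2, Gallo 2/2, Abara 2/2, Ghosh 2/2, Beaumont 1/1, Zhao 2/2.

12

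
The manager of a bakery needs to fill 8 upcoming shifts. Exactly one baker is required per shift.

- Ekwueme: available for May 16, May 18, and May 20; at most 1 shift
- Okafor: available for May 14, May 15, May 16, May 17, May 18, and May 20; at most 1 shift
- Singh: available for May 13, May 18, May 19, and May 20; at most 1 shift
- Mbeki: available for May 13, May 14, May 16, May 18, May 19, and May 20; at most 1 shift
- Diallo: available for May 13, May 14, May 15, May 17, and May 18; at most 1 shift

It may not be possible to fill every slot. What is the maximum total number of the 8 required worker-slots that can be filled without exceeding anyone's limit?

Total capacity across all bakers is 1+1+1+1+1 = 5, and 8 slots are needed, so at most 5 can be filled.
An assignment achieving 5: May 13→Mbeki, May 15→Okafor, May 16→Ekwueme, May 17→Diallo, May 19→Singh.
Loads: Ekwueme 1/1, Okafor 1/1, Singh 1/1, Mbeki 1/1, Diallo 1/1.

5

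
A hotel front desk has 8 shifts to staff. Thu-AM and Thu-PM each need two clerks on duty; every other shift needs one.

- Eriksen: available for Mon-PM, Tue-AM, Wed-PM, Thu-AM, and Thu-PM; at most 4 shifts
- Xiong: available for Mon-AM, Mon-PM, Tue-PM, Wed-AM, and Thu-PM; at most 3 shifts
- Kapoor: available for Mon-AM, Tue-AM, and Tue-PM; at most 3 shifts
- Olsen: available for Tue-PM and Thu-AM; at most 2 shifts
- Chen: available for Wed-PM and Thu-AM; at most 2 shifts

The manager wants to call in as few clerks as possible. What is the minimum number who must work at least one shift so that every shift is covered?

4

10 slots to fill and no one can take more than 4, so at least ⌈10/4⌉ = 3 clerks are needed.
No set of 3 clerks can cover every shift (each such set leaves at least one shift with no one available or exceeds a cap).
Eriksen, Xiong, Kapoor, and Olsen alone can cover everything: Mon-AM→Xiong, Mon-PM→Eriksen, Tue-AM→Kapoor, Tue-PM→Kapoor, Wed-AM→Xiong, Wed-PM→Eriksen, Thu-AM→Eriksen+Olsen, Thu-PM→Eriksen+Xiong.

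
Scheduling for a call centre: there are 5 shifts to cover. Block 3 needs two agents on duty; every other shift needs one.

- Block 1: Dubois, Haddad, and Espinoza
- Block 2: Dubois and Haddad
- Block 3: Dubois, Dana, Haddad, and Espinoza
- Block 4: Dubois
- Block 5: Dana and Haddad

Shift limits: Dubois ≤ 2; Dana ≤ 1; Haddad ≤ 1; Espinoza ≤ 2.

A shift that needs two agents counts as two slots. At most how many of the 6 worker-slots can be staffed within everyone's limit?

Total capacity across all agents is 2+1+1+2 = 6, and 6 slots are needed, so at most 6 can be filled.
An assignment achieving 6: Block 1→Espinoza, Block 2→Dubois, Block 3→Haddad+Espinoza, Block 4→Dubois, Block 5→Dana.
Loads: Dubois 2/2, Dana 1/1, Haddad 1/1, Espinoza 2/2.

6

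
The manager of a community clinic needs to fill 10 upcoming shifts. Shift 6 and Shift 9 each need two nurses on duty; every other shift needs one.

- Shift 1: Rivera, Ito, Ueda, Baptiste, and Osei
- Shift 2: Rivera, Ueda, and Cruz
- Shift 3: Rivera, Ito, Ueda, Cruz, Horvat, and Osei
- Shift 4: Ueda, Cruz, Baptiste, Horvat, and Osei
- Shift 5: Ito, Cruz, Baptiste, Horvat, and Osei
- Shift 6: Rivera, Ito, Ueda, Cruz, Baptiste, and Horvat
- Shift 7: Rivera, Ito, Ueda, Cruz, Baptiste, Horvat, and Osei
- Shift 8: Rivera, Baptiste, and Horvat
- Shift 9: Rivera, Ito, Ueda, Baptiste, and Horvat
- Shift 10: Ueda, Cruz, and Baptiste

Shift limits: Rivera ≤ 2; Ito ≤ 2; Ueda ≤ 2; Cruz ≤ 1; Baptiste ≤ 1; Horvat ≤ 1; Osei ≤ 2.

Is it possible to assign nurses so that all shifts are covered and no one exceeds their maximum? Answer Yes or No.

Total capacity is 2+2+2+1+1+1+2 = 11 but 12 worker-slots are needed — infeasible.

No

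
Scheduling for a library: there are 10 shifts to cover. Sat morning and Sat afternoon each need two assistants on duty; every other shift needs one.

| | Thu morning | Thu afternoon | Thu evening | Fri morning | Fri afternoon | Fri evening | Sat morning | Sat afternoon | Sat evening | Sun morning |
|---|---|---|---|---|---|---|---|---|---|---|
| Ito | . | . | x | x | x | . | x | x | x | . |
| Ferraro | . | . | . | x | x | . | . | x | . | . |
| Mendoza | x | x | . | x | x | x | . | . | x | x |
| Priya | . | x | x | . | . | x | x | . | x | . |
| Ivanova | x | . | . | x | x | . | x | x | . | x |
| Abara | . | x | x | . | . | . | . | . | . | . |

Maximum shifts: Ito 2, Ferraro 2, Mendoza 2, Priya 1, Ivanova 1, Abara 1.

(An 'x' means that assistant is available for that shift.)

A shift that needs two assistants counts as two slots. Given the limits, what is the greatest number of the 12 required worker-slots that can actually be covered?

Total capacity across all assistants is 2+2+2+1+1+1 = 9, and 12 slots are needed, so at most 9 can be filled.
An assignment achieving 9: Thu morning→Mendoza, Thu afternoon→Priya, Thu evening→Abara, Fri morning→Ferraro, Fri evening→Mendoza, Sat morning→Ito, Sat afternoon→Ito+Ferraro, Sun morning→Ivanova.
Loads: Ito 2/2, Ferraro 2/2, Mendoza 2/2, Priya 1/1, Ivanova 1/1, Abara 1/1.

9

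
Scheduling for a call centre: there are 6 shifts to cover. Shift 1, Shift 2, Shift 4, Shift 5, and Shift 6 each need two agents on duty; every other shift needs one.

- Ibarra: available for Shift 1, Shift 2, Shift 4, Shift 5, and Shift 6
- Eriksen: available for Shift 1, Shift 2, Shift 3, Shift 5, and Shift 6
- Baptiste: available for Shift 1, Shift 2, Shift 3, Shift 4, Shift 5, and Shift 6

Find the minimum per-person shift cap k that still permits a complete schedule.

With 3 agents and 11 worker-slots to fill, someone must work at least ⌈11/3⌉ = 4 shifts, so k ≥ 4.
k = 4 works: Shift 1→Ibarra+Eriksen, Shift 2→Ibarra+Eriksen, Shift 3→Eriksen, Shift 4→Ibarra+Baptiste, Shift 5→Ibarra+Baptiste, Shift 6→Eriksen+Baptiste.
Loads: Ibarra 4, Eriksen 4, Baptiste 3 — all ≤ 4.

4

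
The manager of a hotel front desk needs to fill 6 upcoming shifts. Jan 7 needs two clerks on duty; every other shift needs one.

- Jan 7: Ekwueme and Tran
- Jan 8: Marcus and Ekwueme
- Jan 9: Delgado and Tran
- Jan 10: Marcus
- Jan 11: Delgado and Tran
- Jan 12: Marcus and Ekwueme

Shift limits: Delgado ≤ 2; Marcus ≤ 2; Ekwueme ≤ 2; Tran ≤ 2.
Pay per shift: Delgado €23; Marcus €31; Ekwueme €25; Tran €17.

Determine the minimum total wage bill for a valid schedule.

€169

Jan 7 can only be covered by Ekwueme and Tran, so that assignment is forced.
Jan 10 can only be covered by Marcus, so that assignment is forced.
Picking the cheapest available clerk for each shift independently would cost €157, but that ignores the shift limits.
An optimal schedule: Jan 7→Tran+Ekwueme, Jan 8→Ekwueme, Jan 9→Tran, Jan 10→Marcus, Jan 11→Delgado, Jan 12→Marcus.
Total: 17 + 25 + 25 + 17 + 31 + 23 + 31 = €169.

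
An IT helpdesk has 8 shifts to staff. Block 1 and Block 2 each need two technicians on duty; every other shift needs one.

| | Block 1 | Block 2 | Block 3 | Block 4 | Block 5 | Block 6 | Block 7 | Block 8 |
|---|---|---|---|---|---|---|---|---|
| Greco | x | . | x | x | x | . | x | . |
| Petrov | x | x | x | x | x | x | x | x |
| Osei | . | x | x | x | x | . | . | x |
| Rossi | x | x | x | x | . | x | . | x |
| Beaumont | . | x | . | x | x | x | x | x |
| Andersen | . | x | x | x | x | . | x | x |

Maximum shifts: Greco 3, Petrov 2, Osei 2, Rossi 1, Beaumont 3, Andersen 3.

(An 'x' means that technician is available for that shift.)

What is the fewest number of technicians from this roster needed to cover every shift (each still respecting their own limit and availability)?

10 slots to fill and no one can take more than 3, so at least ⌈10/3⌉ = 4 technicians are needed.
Greco, Petrov, Osei, and Beaumont alone can cover everything: Block 1→Greco+Petrov, Block 2→Osei+Beaumont, Block 3→Greco, Block 4→Beaumont, Block 5→Beaumont, Block 6→Petrov, Block 7→Greco, Block 8→Osei.

4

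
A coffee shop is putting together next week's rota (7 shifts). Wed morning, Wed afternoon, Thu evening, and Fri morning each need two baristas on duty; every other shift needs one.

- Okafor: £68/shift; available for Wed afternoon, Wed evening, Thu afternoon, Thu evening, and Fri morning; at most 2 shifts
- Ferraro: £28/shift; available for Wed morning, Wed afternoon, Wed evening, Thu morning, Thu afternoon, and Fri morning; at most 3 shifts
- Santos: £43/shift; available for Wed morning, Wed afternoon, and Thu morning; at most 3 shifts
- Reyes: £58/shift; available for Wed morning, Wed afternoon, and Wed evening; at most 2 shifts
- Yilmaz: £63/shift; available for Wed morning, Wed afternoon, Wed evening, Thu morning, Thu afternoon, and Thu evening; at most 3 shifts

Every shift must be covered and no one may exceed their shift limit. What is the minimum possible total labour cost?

£528

Thu evening can only be covered by Okafor and Yilmaz, so that assignment is forced.
Fri morning can only be covered by Okafor and Ferraro, so that assignment is forced.
Picking the cheapest available barista for each shift independently would cost £453, but that ignores the shift limits.
An optimal schedule: Wed morning→Santos+Reyes, Wed afternoon→Santos+Reyes, Wed evening→Ferraro, Thu morning→Santos, Thu afternoon→Ferraro, Thu evening→Yilmaz+Okafor, Fri morning→Ferraro+Okafor.
Total: 43 + 58 + 43 + 58 + 28 + 43 + 28 + 63 + 68 + 28 + 68 = £528.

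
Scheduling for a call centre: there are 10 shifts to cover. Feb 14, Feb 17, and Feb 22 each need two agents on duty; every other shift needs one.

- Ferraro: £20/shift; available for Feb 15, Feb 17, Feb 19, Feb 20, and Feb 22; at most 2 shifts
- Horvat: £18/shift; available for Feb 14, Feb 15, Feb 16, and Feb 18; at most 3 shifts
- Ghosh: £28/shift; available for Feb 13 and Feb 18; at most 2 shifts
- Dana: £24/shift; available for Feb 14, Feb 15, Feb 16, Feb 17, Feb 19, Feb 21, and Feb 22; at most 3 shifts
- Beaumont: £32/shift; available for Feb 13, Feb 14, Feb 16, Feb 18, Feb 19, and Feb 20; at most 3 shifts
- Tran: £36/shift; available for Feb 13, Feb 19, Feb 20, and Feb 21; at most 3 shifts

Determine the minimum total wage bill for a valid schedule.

£318

Feb 17 can only be covered by Ferraro and Dana, so that assignment is forced.
Feb 22 can only be covered by Ferraro and Dana, so that assignment is forced.
Picking the cheapest available agent for each shift independently would cost £276, but that ignores the shift limits.
An optimal schedule: Feb 13→Ghosh, Feb 14→Horvat+Beaumont, Feb 15→Horvat, Feb 16→Horvat, Feb 17→Ferraro+Dana, Feb 18→Ghosh, Feb 19→Beaumont, Feb 20→Beaumont, Feb 21→Dana, Feb 22→Ferraro+Dana.
Total: 28 + 18 + 32 + 18 + 18 + 20 + 24 + 28 + 32 + 32 + 24 + 20 + 24 = £318.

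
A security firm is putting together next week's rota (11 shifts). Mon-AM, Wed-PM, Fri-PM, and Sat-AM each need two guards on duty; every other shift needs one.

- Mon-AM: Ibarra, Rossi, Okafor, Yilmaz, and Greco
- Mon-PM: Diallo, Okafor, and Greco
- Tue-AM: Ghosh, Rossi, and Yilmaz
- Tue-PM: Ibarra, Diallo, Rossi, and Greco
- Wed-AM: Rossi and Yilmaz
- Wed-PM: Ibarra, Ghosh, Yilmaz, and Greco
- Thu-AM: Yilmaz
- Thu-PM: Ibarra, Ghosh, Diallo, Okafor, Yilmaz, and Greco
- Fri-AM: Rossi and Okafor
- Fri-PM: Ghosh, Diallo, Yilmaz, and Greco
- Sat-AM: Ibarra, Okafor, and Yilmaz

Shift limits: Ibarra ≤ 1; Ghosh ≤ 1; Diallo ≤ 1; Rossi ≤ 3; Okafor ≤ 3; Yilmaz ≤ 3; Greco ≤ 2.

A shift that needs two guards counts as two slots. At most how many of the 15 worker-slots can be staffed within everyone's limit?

14

Total capacity across all guards is 1+1+1+3+3+3+2 = 14, and 15 slots are needed, so at most 14 can be filled.
An assignment achieving 14: Mon-AM→Okafor, Mon-PM→Diallo, Tue-AM→Ghosh, Tue-PM→Rossi, Wed-AM→Rossi, Wed-PM→Yilmaz+Greco, Thu-AM→Yilmaz, Thu-PM→Okafor, Fri-AM→Rossi, Fri-PM→Yilmaz+Greco, Sat-AM→Ibarra+Okafor.
Loads: Ibarra 1/1, Ghosh 1/1, Diallo 1/1, Rossi 3/3, Okafor 3/3, Yilmaz 3/3, Greco 2/2.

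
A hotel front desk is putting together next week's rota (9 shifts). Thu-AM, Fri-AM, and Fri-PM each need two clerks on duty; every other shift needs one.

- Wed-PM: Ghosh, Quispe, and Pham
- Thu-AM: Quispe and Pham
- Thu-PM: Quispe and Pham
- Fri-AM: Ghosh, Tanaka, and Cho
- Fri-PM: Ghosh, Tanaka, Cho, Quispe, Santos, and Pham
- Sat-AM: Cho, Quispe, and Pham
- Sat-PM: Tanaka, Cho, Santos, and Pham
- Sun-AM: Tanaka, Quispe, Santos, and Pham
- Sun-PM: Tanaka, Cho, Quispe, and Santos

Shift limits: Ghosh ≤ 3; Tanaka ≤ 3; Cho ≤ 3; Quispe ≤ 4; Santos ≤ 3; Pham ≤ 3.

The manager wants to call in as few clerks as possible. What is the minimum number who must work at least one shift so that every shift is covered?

4

12 slots to fill and no one can take more than 4, so at least ⌈12/4⌉ = 3 clerks are needed.
Any 3 clerks together have capacity at most 4+3+3 = 10 < 12 slots, so 3 can never suffice.
Ghosh, Tanaka, Quispe, and Pham alone can cover everything: Wed-PM→Ghosh, Thu-AM→Quispe+Pham, Thu-PM→Quispe, Fri-AM→Ghosh+Tanaka, Fri-PM→Ghosh+Pham, Sat-AM→Quispe, Sat-PM→Tanaka, Sun-AM→Quispe, Sun-PM→Tanaka.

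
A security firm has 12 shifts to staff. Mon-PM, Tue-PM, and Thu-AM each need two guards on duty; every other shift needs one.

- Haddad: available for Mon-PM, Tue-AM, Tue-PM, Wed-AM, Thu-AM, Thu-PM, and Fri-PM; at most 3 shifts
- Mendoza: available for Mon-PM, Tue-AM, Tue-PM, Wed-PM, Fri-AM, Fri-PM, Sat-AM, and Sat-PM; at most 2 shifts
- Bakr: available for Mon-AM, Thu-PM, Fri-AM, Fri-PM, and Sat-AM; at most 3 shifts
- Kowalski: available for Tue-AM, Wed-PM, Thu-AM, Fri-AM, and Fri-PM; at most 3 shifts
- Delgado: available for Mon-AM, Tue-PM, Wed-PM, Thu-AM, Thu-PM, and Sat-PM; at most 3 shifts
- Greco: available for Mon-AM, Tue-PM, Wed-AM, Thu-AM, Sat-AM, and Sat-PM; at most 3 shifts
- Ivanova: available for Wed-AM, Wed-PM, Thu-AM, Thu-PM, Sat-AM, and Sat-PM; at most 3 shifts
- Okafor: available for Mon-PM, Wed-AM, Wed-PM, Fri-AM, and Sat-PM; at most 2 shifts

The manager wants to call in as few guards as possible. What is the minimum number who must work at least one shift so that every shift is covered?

15 slots to fill and no one can take more than 3, so at least ⌈15/3⌉ = 5 guards are needed.
No set of 5 guards can cover every shift (each such set leaves at least one shift with no one available or exceeds a cap).
Haddad, Mendoza, Bakr, Kowalski, Delgado, and Greco alone can cover everything: Mon-AM→Bakr, Mon-PM→Haddad+Mendoza, Tue-AM→Haddad, Tue-PM→Delgado+Greco, Wed-AM→Haddad, Wed-PM→Mendoza, Thu-AM→Kowalski+Delgado, Thu-PM→Bakr, Fri-AM→Bakr, Fri-PM→Kowalski, Sat-AM→Greco, Sat-PM→Delgado.

6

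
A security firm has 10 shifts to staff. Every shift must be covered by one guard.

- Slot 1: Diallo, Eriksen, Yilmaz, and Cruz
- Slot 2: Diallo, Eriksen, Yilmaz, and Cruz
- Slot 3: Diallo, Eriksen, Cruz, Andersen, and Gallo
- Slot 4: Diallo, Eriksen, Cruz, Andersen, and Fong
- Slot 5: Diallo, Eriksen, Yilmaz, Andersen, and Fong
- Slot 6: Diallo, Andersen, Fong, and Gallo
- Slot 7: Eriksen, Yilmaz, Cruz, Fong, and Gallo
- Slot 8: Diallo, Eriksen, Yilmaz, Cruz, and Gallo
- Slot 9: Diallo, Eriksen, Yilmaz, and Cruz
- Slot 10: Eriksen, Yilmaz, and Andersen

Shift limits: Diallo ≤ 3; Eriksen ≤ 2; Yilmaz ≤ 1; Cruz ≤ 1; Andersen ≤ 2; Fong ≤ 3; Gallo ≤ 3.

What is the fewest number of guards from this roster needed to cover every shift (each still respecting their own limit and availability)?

4

10 slots to fill and no one can take more than 3, so at least ⌈10/3⌉ = 4 guards are needed.
Diallo, Eriksen, Andersen, and Fong alone can cover everything: Slot 1→Diallo, Slot 2→Diallo, Slot 3→Andersen, Slot 4→Fong, Slot 5→Fong, Slot 6→Fong, Slot 7→Eriksen, Slot 8→Diallo, Slot 9→Eriksen, Slot 10→Andersen.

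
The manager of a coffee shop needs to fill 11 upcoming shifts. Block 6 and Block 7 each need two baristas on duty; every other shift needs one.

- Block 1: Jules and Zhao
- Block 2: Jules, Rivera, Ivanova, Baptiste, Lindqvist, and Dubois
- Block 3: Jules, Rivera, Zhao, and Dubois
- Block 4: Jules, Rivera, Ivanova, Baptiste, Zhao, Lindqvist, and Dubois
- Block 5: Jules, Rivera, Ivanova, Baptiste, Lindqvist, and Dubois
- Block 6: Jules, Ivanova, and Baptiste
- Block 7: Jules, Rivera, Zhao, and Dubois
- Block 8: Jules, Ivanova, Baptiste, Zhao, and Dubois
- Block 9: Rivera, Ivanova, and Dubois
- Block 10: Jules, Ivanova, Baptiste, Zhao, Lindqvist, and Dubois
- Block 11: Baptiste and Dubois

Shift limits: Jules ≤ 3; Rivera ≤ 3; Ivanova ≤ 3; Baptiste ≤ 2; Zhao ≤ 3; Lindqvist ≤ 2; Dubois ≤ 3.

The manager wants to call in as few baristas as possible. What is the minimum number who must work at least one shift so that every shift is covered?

5

13 slots to fill and no one can take more than 3, so at least ⌈13/3⌉ = 5 baristas are needed.
Jules, Rivera, Ivanova, Baptiste, and Zhao alone can cover everything: Block 1→Jules, Block 2→Rivera, Block 3→Jules, Block 4→Zhao, Block 5→Ivanova, Block 6→Jules+Ivanova, Block 7→Rivera+Zhao, Block 8→Ivanova, Block 9→Rivera, Block 10→Baptiste, Block 11→Baptiste.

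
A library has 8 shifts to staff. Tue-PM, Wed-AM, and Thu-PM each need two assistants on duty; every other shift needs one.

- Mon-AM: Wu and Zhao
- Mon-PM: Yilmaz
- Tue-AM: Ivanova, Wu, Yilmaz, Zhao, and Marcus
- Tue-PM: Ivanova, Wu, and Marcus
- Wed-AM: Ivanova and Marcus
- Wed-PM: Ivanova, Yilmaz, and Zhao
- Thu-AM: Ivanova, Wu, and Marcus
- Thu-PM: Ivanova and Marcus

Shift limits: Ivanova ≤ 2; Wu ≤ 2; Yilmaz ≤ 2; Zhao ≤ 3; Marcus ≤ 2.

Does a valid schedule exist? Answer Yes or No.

No

Total capacity is 11 and 11 slots are needed, so capacity alone doesn't rule it out.
Shifts {Tue-PM, Wed-AM, Thu-PM} need 6 worker-slots in total, but the assistants available for any of those shifts (Ivanova, Wu, and Marcus) can supply at most 5 among them. So no valid schedule exists.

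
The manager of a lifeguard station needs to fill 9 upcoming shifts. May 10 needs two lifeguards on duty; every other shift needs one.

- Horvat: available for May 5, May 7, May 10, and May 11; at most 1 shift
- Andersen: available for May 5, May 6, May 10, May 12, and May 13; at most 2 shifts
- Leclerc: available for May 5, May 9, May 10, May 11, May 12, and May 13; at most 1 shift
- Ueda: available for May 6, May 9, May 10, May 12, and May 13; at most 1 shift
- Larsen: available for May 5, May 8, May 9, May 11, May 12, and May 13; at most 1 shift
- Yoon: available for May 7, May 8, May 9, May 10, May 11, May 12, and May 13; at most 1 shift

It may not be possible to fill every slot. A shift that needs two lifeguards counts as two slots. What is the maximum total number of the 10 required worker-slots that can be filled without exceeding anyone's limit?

7

Total capacity across all lifeguards is 1+2+1+1+1+1 = 7, and 10 slots are needed, so at most 7 can be filled.
An assignment achieving 7: May 5→Andersen, May 6→Andersen, May 7→Horvat, May 8→Larsen, May 9→Leclerc, May 10→Ueda, May 11→Yoon.
Loads: Horvat 1/1, Andersen 2/2, Leclerc 1/1, Ueda 1/1, Larsen 1/1, Yoon 1/1.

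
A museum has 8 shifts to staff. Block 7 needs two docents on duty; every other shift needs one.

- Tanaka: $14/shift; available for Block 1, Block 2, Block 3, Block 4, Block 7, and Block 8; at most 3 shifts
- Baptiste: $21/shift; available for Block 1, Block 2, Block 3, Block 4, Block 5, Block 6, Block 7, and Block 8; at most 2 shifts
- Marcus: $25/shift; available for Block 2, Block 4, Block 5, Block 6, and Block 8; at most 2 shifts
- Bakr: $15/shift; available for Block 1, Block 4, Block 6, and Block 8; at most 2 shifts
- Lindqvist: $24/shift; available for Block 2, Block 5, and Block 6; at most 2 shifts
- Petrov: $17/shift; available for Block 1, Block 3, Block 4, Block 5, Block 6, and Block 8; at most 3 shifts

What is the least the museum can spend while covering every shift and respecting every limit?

$144

Block 7 can only be covered by Tanaka and Baptiste, so that assignment is forced.
Picking the cheapest available docent for each shift independently would cost $137, but that ignores the shift limits.
An optimal schedule: Block 1→Bakr, Block 2→Tanaka, Block 3→Tanaka, Block 4→Bakr, Block 5→Petrov, Block 6→Petrov, Block 7→Tanaka+Baptiste, Block 8→Petrov.
Total: 15 + 14 + 14 + 15 + 17 + 17 + 14 + 21 + 17 = $144.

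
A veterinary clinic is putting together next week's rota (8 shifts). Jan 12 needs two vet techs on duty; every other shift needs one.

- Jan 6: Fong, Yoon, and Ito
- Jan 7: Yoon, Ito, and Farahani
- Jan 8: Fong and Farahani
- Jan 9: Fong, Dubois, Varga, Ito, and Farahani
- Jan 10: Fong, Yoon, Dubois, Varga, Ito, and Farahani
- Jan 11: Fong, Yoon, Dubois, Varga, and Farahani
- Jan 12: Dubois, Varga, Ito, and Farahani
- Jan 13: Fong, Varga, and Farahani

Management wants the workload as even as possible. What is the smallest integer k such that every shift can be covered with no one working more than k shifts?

2

With 6 vet techs and 9 worker-slots to fill, someone must work at least ⌈9/6⌉ = 2 shifts, so k ≥ 2.
k = 2 works: Jan 6→Fong, Jan 7→Yoon, Jan 8→Fong, Jan 9→Dubois, Jan 10→Dubois, Jan 11→Yoon, Jan 12→Varga+Ito, Jan 13→Varga.
Loads: Fong 2, Yoon 2, Dubois 2, Varga 2, Ito 1, Farahani 0 — all ≤ 2.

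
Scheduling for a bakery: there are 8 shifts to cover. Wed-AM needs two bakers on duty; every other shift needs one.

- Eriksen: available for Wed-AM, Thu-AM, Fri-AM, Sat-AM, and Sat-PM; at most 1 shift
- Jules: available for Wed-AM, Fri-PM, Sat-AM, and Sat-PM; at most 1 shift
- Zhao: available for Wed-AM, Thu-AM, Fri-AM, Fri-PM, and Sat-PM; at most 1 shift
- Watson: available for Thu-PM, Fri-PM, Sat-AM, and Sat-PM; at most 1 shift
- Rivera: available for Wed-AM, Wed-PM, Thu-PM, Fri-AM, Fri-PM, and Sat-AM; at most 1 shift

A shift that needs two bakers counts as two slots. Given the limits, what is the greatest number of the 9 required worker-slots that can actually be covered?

Total capacity across all bakers is 1+1+1+1+1 = 5, and 9 slots are needed, so at most 5 can be filled.
An assignment achieving 5: Wed-AM→Jules, Wed-PM→Rivera, Thu-AM→Eriksen, Thu-PM→Watson, Fri-AM→Zhao.
Loads: Eriksen 1/1, Jules 1/1, Zhao 1/1, Watson 1/1, Rivera 1/1.

5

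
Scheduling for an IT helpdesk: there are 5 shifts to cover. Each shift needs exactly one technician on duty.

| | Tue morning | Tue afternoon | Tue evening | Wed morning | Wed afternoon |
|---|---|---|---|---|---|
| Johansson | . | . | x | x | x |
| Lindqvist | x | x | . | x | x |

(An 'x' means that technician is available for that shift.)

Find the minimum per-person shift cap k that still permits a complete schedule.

With 2 technicians and 5 worker-slots to fill, someone must work at least ⌈5/2⌉ = 3 shifts, so k ≥ 3.
k = 3 works: Tue morning→Lindqvist, Tue afternoon→Lindqvist, Tue evening→Johansson, Wed morning→Johansson, Wed afternoon→Johansson.
Loads: Johansson 3, Lindqvist 2 — all ≤ 3.

3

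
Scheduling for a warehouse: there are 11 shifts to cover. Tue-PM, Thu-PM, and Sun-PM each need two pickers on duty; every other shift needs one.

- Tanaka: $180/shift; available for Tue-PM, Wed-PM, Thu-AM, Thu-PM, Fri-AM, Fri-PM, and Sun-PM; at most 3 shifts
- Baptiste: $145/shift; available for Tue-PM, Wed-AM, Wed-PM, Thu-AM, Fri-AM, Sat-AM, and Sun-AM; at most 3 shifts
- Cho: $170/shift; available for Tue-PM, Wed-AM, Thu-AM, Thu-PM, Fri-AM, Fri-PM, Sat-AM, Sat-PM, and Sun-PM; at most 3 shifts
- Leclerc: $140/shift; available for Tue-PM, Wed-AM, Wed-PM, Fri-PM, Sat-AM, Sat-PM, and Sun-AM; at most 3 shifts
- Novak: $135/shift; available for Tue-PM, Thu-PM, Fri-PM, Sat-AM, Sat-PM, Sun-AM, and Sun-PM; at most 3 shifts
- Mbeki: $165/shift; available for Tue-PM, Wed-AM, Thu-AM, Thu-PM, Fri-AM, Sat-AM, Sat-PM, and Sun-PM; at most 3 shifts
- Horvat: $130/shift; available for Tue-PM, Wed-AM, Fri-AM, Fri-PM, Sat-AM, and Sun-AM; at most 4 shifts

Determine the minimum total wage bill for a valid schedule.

$1965

Picking the cheapest available picker for each shift independently would cost $1935, but that ignores the shift limits.
An optimal schedule: Tue-PM→Leclerc+Baptiste, Wed-AM→Horvat, Wed-PM→Leclerc, Thu-AM→Baptiste, Thu-PM→Novak+Mbeki, Fri-AM→Horvat, Fri-PM→Horvat, Sat-AM→Leclerc, Sat-PM→Novak, Sun-AM→Horvat, Sun-PM→Novak+Mbeki.
Total: 140 + 145 + 130 + 140 + 145 + 135 + 165 + 130 + 130 + 140 + 135 + 130 + 135 + 165 = $1965.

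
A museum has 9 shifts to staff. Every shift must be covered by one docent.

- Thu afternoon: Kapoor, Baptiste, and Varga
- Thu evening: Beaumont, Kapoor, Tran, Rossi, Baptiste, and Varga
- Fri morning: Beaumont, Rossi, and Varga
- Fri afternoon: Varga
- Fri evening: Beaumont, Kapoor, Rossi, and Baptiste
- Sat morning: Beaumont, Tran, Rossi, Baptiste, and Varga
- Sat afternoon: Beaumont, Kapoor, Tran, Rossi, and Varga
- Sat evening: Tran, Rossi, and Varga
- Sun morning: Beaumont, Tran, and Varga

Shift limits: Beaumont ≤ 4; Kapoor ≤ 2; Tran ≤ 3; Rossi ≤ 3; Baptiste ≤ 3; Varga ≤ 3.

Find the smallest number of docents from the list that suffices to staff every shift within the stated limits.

9 slots to fill and no one can take more than 4, so at least ⌈9/4⌉ = 3 docents are needed.
Beaumont, Kapoor, and Varga alone can cover everything: Thu afternoon→Kapoor, Thu evening→Kapoor, Fri morning→Beaumont, Fri afternoon→Varga, Fri evening→Beaumont, Sat morning→Beaumont, Sat afternoon→Varga, Sat evening→Varga, Sun morning→Beaumont.

3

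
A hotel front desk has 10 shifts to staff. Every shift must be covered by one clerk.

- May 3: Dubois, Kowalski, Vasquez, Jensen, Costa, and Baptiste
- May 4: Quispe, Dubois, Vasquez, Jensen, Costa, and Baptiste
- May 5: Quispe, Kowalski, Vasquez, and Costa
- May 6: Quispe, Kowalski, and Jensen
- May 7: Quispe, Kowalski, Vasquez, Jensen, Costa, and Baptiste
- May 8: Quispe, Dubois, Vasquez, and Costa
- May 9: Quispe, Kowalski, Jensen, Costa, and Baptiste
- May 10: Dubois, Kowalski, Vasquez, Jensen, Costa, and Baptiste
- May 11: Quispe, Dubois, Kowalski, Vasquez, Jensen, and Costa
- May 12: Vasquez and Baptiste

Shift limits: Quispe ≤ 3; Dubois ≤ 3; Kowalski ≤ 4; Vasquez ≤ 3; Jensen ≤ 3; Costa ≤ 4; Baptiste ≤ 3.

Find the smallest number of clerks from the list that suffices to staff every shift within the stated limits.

3

10 slots to fill and no one can take more than 4, so at least ⌈10/4⌉ = 3 clerks are needed.
Quispe, Kowalski, and Vasquez alone can cover everything: May 3→Kowalski, May 4→Quispe, May 5→Kowalski, May 6→Quispe, May 7→Vasquez, May 8→Quispe, May 9→Kowalski, May 10→Kowalski, May 11→Vasquez, May 12→Vasquez.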